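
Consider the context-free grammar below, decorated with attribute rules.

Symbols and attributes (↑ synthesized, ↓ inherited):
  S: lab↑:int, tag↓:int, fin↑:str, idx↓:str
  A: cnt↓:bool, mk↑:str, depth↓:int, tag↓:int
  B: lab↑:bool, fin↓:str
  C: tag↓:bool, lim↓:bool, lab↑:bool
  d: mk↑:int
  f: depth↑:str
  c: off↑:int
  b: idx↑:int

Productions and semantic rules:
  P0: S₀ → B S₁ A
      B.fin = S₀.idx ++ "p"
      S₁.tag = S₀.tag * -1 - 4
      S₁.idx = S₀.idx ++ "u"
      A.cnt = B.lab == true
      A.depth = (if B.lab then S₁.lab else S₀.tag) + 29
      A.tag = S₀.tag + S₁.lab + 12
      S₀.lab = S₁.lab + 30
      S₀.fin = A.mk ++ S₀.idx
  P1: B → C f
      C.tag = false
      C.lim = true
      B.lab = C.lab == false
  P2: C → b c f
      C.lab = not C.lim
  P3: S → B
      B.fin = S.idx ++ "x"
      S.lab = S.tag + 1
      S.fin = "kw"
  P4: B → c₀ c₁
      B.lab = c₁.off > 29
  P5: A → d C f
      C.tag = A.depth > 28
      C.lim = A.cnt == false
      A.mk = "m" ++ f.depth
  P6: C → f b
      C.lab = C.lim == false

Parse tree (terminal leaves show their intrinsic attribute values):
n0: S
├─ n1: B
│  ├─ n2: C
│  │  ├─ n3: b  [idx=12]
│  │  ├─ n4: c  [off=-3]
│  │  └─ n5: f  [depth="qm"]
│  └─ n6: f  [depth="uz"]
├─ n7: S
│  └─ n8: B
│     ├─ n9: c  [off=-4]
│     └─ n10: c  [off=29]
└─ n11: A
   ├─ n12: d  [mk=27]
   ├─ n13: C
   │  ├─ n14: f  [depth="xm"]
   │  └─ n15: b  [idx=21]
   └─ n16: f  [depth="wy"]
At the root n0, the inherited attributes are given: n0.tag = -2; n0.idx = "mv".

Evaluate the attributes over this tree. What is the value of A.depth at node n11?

1. n0.tag = -2  [given at root]
2. n0.idx = "mv"  [given at root]
3. n1.fin = "mvp"  [S₀.idx ++ "p"]
4. n2.tag = false  [false]
5. n2.lim = true  [true]
6. n3.idx = 12  [terminal]
7. n4.off = -3  [terminal]
8. n5.depth = "qm"  [terminal]
9. n2.lab = false  [not C.lim]
10. n6.depth = "uz"  [terminal]
11. n1.lab = true  [C.lab == false]
12. n7.tag = -2  [S₀.tag * -1 - 4]
13. n7.idx = "mvu"  [S₀.idx ++ "u"]
14. n8.fin = "mvux"  [S.idx ++ "x"]
15. n9.off = -4  [terminal]
16. n10.off = 29  [terminal]
17. n8.lab = false  [c₁.off > 29]
18. n7.lab = -1  [S.tag + 1]
19. n7.fin = "kw"  ["kw"]
20. n11.cnt = true  [B.lab == true]
21. n11.depth = 28  [(if B.lab then S₁.lab else S₀.tag) + 29]
22. n11.tag = 9  [S₀.tag + S₁.lab + 12]
23. n12.mk = 27  [terminal]
24. n13.tag = false  [A.depth > 28]
25. n13.lim = false  [A.cnt == false]
26. n14.depth = "xm"  [terminal]
27. n15.idx = 21  [terminal]
28. n13.lab = true  [C.lim == false]
29. n16.depth = "wy"  [terminal]
30. n11.mk = "mwy"  ["m" ++ f.depth]
31. n0.lab = 29  [S₁.lab + 30]
32. n0.fin = "mwymv"  [A.mk ++ S₀.idx]

28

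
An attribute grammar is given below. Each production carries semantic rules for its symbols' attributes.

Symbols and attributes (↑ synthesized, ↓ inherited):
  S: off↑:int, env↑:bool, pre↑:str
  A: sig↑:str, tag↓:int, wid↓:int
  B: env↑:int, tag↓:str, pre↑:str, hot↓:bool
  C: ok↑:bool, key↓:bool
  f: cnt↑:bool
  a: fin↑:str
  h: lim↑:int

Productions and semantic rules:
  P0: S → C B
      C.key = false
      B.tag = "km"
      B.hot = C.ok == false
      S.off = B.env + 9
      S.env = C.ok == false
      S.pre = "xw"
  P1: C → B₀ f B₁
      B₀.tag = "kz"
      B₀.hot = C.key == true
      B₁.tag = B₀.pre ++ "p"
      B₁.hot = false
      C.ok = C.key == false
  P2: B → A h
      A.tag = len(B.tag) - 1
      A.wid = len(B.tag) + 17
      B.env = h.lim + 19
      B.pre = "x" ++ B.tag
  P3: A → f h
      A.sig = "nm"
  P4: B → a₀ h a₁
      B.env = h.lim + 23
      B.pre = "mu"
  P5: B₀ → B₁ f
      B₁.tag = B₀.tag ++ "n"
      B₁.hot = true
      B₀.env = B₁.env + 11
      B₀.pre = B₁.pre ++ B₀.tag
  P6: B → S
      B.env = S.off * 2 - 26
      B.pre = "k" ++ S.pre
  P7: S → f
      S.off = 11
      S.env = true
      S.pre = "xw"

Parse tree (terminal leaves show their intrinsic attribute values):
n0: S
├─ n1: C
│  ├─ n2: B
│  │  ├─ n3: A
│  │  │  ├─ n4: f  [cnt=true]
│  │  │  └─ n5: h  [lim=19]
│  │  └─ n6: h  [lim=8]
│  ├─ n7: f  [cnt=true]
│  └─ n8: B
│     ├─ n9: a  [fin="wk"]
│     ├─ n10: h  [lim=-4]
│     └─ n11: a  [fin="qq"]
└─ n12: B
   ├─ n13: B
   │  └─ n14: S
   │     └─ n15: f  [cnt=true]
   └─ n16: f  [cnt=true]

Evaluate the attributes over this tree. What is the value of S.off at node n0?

1. n1.key = false  [false]
2. n2.tag = "kz"  ["kz"]
3. n2.hot = false  [C.key == true]
4. n3.tag = 1  [len(B.tag) - 1]
5. n3.wid = 19  [len(B.tag) + 17]
6. n4.cnt = true  [terminal]
7. n5.lim = 19  [terminal]
8. n3.sig = "nm"  ["nm"]
9. n6.lim = 8  [terminal]
10. n2.env = 27  [h.lim + 19]
11. n2.pre = "xkz"  ["x" ++ B.tag]
12. n7.cnt = true  [terminal]
13. n8.tag = "xkzp"  [B₀.pre ++ "p"]
14. n8.hot = false  [false]
15. n9.fin = "wk"  [terminal]
16. n10.lim = -4  [terminal]
17. n11.fin = "qq"  [terminal]
18. n8.env = 19  [h.lim + 23]
19. n8.pre = "mu"  ["mu"]
20. n1.ok = true  [C.key == false]
21. n12.tag = "km"  ["km"]
22. n12.hot = false  [C.ok == false]
23. n13.tag = "kmn"  [B₀.tag ++ "n"]
24. n13.hot = true  [true]
25. n15.cnt = true  [terminal]
26. n14.off = 11  [11]
27. n14.env = true  [true]
28. n14.pre = "xw"  ["xw"]
29. n13.env = -4  [S.off * 2 - 26]
30. n13.pre = "kxw"  ["k" ++ S.pre]
31. n16.cnt = true  [terminal]
32. n12.env = 7  [B₁.env + 11]
33. n12.pre = "kxwkm"  [B₁.pre ++ B₀.tag]
34. n0.off = 16  [B.env + 9]
35. n0.env = false  [C.ok == false]
36. n0.pre = "xw"  ["xw"]

16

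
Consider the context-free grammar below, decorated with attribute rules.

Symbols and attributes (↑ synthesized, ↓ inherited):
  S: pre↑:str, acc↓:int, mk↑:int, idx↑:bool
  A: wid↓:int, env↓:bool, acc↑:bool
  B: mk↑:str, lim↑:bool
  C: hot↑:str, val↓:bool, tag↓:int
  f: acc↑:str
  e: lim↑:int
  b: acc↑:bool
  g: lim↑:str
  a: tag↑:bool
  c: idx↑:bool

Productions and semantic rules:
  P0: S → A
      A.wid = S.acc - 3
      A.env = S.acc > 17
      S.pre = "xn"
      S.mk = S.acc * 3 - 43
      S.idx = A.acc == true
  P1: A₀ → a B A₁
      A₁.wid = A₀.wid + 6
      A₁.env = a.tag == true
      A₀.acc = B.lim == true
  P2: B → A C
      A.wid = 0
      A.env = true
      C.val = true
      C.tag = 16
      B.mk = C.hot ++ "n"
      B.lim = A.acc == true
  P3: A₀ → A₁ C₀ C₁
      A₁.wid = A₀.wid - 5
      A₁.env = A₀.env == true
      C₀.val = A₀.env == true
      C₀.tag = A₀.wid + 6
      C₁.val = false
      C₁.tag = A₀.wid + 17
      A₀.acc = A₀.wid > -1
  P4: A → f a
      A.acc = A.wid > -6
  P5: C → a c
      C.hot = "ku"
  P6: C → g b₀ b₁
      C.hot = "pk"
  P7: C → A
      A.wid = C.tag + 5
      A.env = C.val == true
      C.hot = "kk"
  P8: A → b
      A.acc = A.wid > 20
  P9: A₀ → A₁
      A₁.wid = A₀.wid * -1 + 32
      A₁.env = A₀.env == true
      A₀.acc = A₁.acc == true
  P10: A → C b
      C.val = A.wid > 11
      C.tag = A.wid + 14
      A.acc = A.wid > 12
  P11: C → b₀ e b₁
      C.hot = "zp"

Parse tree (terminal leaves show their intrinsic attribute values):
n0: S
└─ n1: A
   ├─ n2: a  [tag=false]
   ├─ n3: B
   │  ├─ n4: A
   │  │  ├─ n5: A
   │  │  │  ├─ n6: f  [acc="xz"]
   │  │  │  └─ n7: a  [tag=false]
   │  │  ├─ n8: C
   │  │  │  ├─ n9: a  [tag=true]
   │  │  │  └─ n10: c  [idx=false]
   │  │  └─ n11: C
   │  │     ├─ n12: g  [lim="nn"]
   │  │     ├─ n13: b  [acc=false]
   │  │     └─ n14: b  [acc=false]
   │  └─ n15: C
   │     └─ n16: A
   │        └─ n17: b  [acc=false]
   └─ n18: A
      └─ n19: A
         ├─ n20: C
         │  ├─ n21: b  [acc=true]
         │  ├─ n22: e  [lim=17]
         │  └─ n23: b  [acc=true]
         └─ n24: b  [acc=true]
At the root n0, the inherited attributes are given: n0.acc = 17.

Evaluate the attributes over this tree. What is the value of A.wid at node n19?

12

1. n0.acc = 17  [given at root]
2. n1.wid = 14  [S.acc - 3]
3. n1.env = false  [S.acc > 17]
4. n2.tag = false  [terminal]
5. n4.wid = 0  [0]
6. n4.env = true  [true]
7. n5.wid = -5  [A₀.wid - 5]
8. n5.env = true  [A₀.env == true]
9. n6.acc = "xz"  [terminal]
10. n7.tag = false  [terminal]
11. n5.acc = true  [A.wid > -6]
12. n8.val = true  [A₀.env == true]
13. n8.tag = 6  [A₀.wid + 6]
14. n9.tag = true  [terminal]
15. n10.idx = false  [terminal]
16. n8.hot = "ku"  ["ku"]
17. n11.val = false  [false]
18. n11.tag = 17  [A₀.wid + 17]
19. n12.lim = "nn"  [terminal]
20. n13.acc = false  [terminal]
21. n14.acc = false  [terminal]
22. n11.hot = "pk"  ["pk"]
23. n4.acc = true  [A₀.wid > -1]
24. n15.val = true  [true]
25. n15.tag = 16  [16]
26. n16.wid = 21  [C.tag + 5]
27. n16.env = true  [C.val == true]
28. n17.acc = false  [terminal]
29. n16.acc = true  [A.wid > 20]
30. n15.hot = "kk"  ["kk"]
31. n3.mk = "kkn"  [C.hot ++ "n"]
32. n3.lim = true  [A.acc == true]
33. n18.wid = 20  [A₀.wid + 6]
34. n18.env = false  [a.tag == true]
35. n19.wid = 12  [A₀.wid * -1 + 32]
36. n19.env = false  [A₀.env == true]
37. n20.val = true  [A.wid > 11]
38. n20.tag = 26  [A.wid + 14]
39. n21.acc = true  [terminal]
40. n22.lim = 17  [terminal]
41. n23.acc = true  [terminal]
42. n20.hot = "zp"  ["zp"]
43. n24.acc = true  [terminal]
44. n19.acc = false  [A.wid > 12]
45. n18.acc = false  [A₁.acc == true]
46. n1.acc = true  [B.lim == true]
47. n0.pre = "xn"  ["xn"]
48. n0.mk = 8  [S.acc * 3 - 43]
49. n0.idx = true  [A.acc == true]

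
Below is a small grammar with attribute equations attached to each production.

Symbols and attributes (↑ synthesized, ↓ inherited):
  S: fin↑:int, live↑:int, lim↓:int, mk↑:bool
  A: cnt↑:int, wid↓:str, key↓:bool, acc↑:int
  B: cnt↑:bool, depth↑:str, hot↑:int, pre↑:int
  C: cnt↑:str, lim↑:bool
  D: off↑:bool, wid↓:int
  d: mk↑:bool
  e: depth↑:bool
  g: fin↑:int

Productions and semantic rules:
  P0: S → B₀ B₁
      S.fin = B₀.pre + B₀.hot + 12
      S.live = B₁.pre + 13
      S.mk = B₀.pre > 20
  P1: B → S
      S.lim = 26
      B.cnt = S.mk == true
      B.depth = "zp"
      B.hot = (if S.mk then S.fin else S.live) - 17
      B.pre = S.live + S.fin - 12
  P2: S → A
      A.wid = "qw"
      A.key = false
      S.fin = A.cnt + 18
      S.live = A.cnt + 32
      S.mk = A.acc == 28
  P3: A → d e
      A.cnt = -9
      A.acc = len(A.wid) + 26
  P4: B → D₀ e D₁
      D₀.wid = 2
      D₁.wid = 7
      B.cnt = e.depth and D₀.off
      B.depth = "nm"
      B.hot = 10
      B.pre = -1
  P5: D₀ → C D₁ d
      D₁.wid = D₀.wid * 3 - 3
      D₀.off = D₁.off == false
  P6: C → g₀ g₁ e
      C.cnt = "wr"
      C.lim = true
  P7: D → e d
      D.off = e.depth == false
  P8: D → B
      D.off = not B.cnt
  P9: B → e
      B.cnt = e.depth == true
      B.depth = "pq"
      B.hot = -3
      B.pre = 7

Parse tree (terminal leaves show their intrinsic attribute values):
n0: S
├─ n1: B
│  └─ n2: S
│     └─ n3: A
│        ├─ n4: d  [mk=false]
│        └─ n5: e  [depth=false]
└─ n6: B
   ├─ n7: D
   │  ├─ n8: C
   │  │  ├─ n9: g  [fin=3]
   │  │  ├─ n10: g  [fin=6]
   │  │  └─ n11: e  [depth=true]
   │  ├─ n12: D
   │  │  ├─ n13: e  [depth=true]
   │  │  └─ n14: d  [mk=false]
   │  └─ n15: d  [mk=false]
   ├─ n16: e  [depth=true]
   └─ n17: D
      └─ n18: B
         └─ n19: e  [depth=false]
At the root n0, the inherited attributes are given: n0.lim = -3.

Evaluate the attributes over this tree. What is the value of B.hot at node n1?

-8

1. n0.lim = -3  [given at root]
2. n2.lim = 26  [26]
3. n3.wid = "qw"  ["qw"]
4. n3.key = false  [false]
5. n4.mk = false  [terminal]
6. n5.depth = false  [terminal]
7. n3.cnt = -9  [-9]
8. n3.acc = 28  [len(A.wid) + 26]
9. n2.fin = 9  [A.cnt + 18]
10. n2.live = 23  [A.cnt + 32]
11. n2.mk = true  [A.acc == 28]
12. n1.cnt = true  [S.mk == true]
13. n1.depth = "zp"  ["zp"]
14. n1.hot = -8  [(if S.mk then S.fin else S.live) - 17]
15. n1.pre = 20  [S.live + S.fin - 12]
16. n7.wid = 2  [2]
17. n9.fin = 3  [terminal]
18. n10.fin = 6  [terminal]
19. n11.depth = true  [terminal]
20. n8.cnt = "wr"  ["wr"]
21. n8.lim = true  [true]
22. n12.wid = 3  [D₀.wid * 3 - 3]
23. n13.depth = true  [terminal]
24. n14.mk = false  [terminal]
25. n12.off = false  [e.depth == false]
26. n15.mk = false  [terminal]
27. n7.off = true  [D₁.off == false]
28. n16.depth = true  [terminal]
29. n17.wid = 7  [7]
30. n19.depth = false  [terminal]
31. n18.cnt = false  [e.depth == true]
32. n18.depth = "pq"  ["pq"]
33. n18.hot = -3  [-3]
34. n18.pre = 7  [7]
35. n17.off = true  [not B.cnt]
36. n6.cnt = true  [e.depth and D₀.off]
37. n6.depth = "nm"  ["nm"]
38. n6.hot = 10  [10]
39. n6.pre = -1  [-1]
40. n0.fin = 24  [B₀.pre + B₀.hot + 12]
41. n0.live = 12  [B₁.pre + 13]
42. n0.mk = false  [B₀.pre > 20]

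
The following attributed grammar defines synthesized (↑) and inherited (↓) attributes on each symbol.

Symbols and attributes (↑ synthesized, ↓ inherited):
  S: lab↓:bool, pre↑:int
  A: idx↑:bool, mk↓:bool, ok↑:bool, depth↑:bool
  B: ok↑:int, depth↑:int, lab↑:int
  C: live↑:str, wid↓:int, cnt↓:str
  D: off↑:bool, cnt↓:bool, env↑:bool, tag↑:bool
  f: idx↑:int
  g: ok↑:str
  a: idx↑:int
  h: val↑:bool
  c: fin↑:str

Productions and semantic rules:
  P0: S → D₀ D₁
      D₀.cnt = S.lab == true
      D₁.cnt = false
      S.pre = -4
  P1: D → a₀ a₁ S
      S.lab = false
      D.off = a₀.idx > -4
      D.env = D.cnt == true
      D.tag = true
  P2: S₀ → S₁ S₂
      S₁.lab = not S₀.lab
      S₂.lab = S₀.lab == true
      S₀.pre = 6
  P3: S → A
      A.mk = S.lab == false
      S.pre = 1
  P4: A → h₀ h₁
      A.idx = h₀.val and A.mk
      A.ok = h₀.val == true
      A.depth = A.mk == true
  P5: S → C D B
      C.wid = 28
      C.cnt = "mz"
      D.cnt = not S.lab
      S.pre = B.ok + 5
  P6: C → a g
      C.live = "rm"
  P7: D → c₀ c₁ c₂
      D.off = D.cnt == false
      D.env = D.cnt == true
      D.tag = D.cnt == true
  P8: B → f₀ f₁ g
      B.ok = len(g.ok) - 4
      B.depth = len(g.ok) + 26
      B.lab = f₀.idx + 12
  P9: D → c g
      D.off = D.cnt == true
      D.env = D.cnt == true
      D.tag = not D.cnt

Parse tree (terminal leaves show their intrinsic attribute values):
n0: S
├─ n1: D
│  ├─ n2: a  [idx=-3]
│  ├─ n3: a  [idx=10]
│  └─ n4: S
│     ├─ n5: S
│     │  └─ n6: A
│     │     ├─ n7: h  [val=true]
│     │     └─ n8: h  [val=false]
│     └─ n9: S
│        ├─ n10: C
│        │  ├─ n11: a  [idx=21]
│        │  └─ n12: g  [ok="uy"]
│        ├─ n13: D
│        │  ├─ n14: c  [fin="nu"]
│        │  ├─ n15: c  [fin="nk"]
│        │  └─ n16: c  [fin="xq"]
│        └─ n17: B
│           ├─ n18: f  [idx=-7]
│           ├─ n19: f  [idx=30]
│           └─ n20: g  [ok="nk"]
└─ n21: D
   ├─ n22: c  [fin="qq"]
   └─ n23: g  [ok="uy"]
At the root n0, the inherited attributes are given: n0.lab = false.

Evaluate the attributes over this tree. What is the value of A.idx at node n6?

false

1. n0.lab = false  [given at root]
2. n1.cnt = false  [S.lab == true]
3. n2.idx = -3  [terminal]
4. n3.idx = 10  [terminal]
5. n4.lab = false  [false]
6. n5.lab = true  [not S₀.lab]
7. n6.mk = false  [S.lab == false]
8. n7.val = true  [terminal]
9. n8.val = false  [terminal]
10. n6.idx = false  [h₀.val and A.mk]
11. n6.ok = true  [h₀.val == true]
12. n6.depth = false  [A.mk == true]
13. n5.pre = 1  [1]
14. n9.lab = false  [S₀.lab == true]
15. n10.wid = 28  [28]
16. n10.cnt = "mz"  ["mz"]
17. n11.idx = 21  [terminal]
18. n12.ok = "uy"  [terminal]
19. n10.live = "rm"  ["rm"]
20. n13.cnt = true  [not S.lab]
21. n14.fin = "nu"  [terminal]
22. n15.fin = "nk"  [terminal]
23. n16.fin = "xq"  [terminal]
24. n13.off = false  [D.cnt == false]
25. n13.env = true  [D.cnt == true]
26. n13.tag = true  [D.cnt == true]
27. n18.idx = -7  [terminal]
28. n19.idx = 30  [terminal]
29. n20.ok = "nk"  [terminal]
30. n17.ok = -2  [len(g.ok) - 4]
31. n17.depth = 28  [len(g.ok) + 26]
32. n17.lab = 5  [f₀.idx + 12]
33. n9.pre = 3  [B.ok + 5]
34. n4.pre = 6  [6]
35. n1.off = true  [a₀.idx > -4]
36. n1.env = false  [D.cnt == true]
37. n1.tag = true  [true]
38. n21.cnt = false  [false]
39. n22.fin = "qq"  [terminal]
40. n23.ok = "uy"  [terminal]
41. n21.off = false  [D.cnt == true]
42. n21.env = false  [D.cnt == true]
43. n21.tag = true  [not D.cnt]
44. n0.pre = -4  [-4]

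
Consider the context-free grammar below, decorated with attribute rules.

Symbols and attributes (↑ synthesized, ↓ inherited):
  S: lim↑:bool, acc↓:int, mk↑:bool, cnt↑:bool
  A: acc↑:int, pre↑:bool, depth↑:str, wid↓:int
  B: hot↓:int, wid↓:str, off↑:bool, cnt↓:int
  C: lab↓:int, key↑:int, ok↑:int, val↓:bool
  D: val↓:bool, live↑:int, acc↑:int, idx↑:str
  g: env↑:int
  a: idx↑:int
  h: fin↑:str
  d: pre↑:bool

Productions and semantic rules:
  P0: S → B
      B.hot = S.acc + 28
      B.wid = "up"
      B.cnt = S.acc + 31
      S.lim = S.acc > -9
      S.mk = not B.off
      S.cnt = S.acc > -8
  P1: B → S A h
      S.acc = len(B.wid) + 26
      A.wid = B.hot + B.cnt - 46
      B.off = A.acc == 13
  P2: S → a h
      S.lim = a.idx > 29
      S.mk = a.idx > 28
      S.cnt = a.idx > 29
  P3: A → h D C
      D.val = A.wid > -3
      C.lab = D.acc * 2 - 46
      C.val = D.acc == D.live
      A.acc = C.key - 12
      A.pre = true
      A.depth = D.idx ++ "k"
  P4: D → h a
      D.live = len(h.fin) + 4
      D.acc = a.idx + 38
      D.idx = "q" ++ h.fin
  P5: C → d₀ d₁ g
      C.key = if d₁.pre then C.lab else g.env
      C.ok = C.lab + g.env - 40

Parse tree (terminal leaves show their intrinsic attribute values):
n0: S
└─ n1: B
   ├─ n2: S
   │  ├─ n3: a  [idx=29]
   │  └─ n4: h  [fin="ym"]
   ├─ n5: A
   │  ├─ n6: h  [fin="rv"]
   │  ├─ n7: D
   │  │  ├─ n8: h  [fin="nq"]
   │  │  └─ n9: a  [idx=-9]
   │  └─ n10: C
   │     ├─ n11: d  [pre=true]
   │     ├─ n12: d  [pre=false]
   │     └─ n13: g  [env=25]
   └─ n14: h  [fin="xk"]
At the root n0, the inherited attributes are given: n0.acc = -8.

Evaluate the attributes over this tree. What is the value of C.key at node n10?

1. n0.acc = -8  [given at root]
2. n1.hot = 20  [S.acc + 28]
3. n1.wid = "up"  ["up"]
4. n1.cnt = 23  [S.acc + 31]
5. n2.acc = 28  [len(B.wid) + 26]
6. n3.idx = 29  [terminal]
7. n4.fin = "ym"  [terminal]
8. n2.lim = false  [a.idx > 29]
9. n2.mk = true  [a.idx > 28]
10. n2.cnt = false  [a.idx > 29]
11. n5.wid = -3  [B.hot + B.cnt - 46]
12. n6.fin = "rv"  [terminal]
13. n7.val = false  [A.wid > -3]
14. n8.fin = "nq"  [terminal]
15. n9.idx = -9  [terminal]
16. n7.live = 6  [len(h.fin) + 4]
17. n7.acc = 29  [a.idx + 38]
18. n7.idx = "qnq"  ["q" ++ h.fin]
19. n10.lab = 12  [D.acc * 2 - 46]
20. n10.val = false  [D.acc == D.live]
21. n11.pre = true  [terminal]
22. n12.pre = false  [terminal]
23. n13.env = 25  [terminal]
24. n10.key = 25  [if d₁.pre then C.lab else g.env]
25. n10.ok = -3  [C.lab + g.env - 40]
26. n5.acc = 13  [C.key - 12]
27. n5.pre = true  [true]
28. n5.depth = "qnqk"  [D.idx ++ "k"]
29. n14.fin = "xk"  [terminal]
30. n1.off = true  [A.acc == 13]
31. n0.lim = true  [S.acc > -9]
32. n0.mk = false  [not B.off]
33. n0.cnt = false  [S.acc > -8]

25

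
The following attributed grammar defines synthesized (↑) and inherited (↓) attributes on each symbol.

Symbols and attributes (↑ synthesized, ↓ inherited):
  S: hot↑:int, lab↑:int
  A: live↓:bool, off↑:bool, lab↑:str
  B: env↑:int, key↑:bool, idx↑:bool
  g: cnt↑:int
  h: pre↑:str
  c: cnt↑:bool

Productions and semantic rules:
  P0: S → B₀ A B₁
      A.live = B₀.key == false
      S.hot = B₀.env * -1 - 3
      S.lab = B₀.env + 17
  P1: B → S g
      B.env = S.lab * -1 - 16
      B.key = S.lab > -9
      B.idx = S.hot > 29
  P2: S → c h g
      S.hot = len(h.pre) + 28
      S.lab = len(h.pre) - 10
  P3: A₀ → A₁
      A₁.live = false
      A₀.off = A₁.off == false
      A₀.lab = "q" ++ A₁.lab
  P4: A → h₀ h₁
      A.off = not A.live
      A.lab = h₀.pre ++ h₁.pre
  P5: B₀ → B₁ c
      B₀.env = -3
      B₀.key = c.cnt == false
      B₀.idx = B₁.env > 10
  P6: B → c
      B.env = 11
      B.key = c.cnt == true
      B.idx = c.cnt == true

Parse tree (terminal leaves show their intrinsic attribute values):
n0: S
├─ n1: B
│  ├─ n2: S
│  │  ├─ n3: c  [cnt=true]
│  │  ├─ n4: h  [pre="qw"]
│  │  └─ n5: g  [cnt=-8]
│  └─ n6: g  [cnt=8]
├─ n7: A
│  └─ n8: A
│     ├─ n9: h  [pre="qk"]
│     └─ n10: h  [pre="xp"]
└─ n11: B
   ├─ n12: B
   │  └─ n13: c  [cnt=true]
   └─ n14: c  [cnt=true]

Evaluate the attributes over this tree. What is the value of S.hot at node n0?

5

1. n3.cnt = true  [terminal]
2. n4.pre = "qw"  [terminal]
3. n5.cnt = -8  [terminal]
4. n2.hot = 30  [len(h.pre) + 28]
5. n2.lab = -8  [len(h.pre) - 10]
6. n6.cnt = 8  [terminal]
7. n1.env = -8  [S.lab * -1 - 16]
8. n1.key = true  [S.lab > -9]
9. n1.idx = true  [S.hot > 29]
10. n7.live = false  [B₀.key == false]
11. n8.live = false  [false]
12. n9.pre = "qk"  [terminal]
13. n10.pre = "xp"  [terminal]
14. n8.off = true  [not A.live]
15. n8.lab = "qkxp"  [h₀.pre ++ h₁.pre]
16. n7.off = false  [A₁.off == false]
17. n7.lab = "qqkxp"  ["q" ++ A₁.lab]
18. n13.cnt = true  [terminal]
19. n12.env = 11  [11]
20. n12.key = true  [c.cnt == true]
21. n12.idx = true  [c.cnt == true]
22. n14.cnt = true  [terminal]
23. n11.env = -3  [-3]
24. n11.key = false  [c.cnt == false]
25. n11.idx = true  [B₁.env > 10]
26. n0.hot = 5  [B₀.env * -1 - 3]
27. n0.lab = 9  [B₀.env + 17]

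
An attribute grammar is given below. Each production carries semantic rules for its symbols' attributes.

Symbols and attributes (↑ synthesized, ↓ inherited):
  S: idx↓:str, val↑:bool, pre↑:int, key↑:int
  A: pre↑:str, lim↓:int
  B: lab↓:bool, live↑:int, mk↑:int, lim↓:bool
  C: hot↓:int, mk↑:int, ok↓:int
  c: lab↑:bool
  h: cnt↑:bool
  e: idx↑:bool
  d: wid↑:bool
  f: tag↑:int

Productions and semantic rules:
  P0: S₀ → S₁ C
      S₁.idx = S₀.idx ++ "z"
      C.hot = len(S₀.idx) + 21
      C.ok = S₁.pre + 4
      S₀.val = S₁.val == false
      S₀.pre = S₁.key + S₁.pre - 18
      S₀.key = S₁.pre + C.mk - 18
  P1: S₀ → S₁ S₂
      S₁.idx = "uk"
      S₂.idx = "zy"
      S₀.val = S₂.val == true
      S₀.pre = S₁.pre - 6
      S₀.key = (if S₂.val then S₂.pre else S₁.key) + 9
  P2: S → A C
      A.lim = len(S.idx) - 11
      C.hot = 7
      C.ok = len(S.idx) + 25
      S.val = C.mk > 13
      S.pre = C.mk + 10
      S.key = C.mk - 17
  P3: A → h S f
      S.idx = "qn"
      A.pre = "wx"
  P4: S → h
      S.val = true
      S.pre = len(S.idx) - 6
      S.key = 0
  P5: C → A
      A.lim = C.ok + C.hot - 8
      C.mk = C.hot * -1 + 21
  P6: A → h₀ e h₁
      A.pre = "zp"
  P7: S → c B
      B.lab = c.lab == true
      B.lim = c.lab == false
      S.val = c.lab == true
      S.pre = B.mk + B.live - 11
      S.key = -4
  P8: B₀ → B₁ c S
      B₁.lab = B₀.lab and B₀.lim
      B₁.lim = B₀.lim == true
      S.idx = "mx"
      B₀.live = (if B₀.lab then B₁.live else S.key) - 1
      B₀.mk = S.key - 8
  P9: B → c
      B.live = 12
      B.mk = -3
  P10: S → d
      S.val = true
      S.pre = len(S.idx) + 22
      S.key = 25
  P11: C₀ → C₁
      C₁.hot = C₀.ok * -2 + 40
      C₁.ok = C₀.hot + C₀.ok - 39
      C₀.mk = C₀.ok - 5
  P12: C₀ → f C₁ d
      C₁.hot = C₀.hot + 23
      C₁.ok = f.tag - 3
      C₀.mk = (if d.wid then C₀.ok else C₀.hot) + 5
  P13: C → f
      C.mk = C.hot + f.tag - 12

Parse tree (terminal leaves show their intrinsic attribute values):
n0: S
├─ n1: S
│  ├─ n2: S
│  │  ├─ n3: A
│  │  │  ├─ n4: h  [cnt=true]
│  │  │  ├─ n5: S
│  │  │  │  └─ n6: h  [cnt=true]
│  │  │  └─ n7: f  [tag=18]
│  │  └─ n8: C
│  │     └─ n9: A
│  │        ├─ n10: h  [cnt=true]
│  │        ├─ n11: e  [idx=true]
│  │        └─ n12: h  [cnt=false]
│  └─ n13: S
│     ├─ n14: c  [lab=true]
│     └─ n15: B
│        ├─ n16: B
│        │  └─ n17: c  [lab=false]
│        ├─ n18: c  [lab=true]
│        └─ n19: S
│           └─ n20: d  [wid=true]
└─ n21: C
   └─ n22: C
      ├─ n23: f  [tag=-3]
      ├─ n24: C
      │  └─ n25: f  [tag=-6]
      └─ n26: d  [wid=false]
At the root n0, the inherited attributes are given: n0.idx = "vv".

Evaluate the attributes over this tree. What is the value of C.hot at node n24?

19

1. n0.idx = "vv"  [given at root]
2. n1.idx = "vvz"  [S₀.idx ++ "z"]
3. n2.idx = "uk"  ["uk"]
4. n3.lim = -9  [len(S.idx) - 11]
5. n4.cnt = true  [terminal]
6. n5.idx = "qn"  ["qn"]
7. n6.cnt = true  [terminal]
8. n5.val = true  [true]
9. n5.pre = -4  [len(S.idx) - 6]
10. n5.key = 0  [0]
11. n7.tag = 18  [terminal]
12. n3.pre = "wx"  ["wx"]
13. n8.hot = 7  [7]
14. n8.ok = 27  [len(S.idx) + 25]
15. n9.lim = 26  [C.ok + C.hot - 8]
16. n10.cnt = true  [terminal]
17. n11.idx = true  [terminal]
18. n12.cnt = false  [terminal]
19. n9.pre = "zp"  ["zp"]
20. n8.mk = 14  [C.hot * -1 + 21]
21. n2.val = true  [C.mk > 13]
22. n2.pre = 24  [C.mk + 10]
23. n2.key = -3  [C.mk - 17]
24. n13.idx = "zy"  ["zy"]
25. n14.lab = true  [terminal]
26. n15.lab = true  [c.lab == true]
27. n15.lim = false  [c.lab == false]
28. n16.lab = false  [B₀.lab and B₀.lim]
29. n16.lim = false  [B₀.lim == true]
30. n17.lab = false  [terminal]
31. n16.live = 12  [12]
32. n16.mk = -3  [-3]
33. n18.lab = true  [terminal]
34. n19.idx = "mx"  ["mx"]
35. n20.wid = true  [terminal]
36. n19.val = true  [true]
37. n19.pre = 24  [len(S.idx) + 22]
38. n19.key = 25  [25]
39. n15.live = 11  [(if B₀.lab then B₁.live else S.key) - 1]
40. n15.mk = 17  [S.key - 8]
41. n13.val = true  [c.lab == true]
42. n13.pre = 17  [B.mk + B.live - 11]
43. n13.key = -4  [-4]
44. n1.val = true  [S₂.val == true]
45. n1.pre = 18  [S₁.pre - 6]
46. n1.key = 26  [(if S₂.val then S₂.pre else S₁.key) + 9]
47. n21.hot = 23  [len(S₀.idx) + 21]
48. n21.ok = 22  [S₁.pre + 4]
49. n22.hot = -4  [C₀.ok * -2 + 40]
50. n22.ok = 6  [C₀.hot + C₀.ok - 39]
51. n23.tag = -3  [terminal]
52. n24.hot = 19  [C₀.hot + 23]
53. n24.ok = -6  [f.tag - 3]
54. n25.tag = -6  [terminal]
55. n24.mk = 1  [C.hot + f.tag - 12]
56. n26.wid = false  [terminal]
57. n22.mk = 1  [(if d.wid then C₀.ok else C₀.hot) + 5]
58. n21.mk = 17  [C₀.ok - 5]
59. n0.val = false  [S₁.val == false]
60. n0.pre = 26  [S₁.key + S₁.pre - 18]
61. n0.key = 17  [S₁.pre + C.mk - 18]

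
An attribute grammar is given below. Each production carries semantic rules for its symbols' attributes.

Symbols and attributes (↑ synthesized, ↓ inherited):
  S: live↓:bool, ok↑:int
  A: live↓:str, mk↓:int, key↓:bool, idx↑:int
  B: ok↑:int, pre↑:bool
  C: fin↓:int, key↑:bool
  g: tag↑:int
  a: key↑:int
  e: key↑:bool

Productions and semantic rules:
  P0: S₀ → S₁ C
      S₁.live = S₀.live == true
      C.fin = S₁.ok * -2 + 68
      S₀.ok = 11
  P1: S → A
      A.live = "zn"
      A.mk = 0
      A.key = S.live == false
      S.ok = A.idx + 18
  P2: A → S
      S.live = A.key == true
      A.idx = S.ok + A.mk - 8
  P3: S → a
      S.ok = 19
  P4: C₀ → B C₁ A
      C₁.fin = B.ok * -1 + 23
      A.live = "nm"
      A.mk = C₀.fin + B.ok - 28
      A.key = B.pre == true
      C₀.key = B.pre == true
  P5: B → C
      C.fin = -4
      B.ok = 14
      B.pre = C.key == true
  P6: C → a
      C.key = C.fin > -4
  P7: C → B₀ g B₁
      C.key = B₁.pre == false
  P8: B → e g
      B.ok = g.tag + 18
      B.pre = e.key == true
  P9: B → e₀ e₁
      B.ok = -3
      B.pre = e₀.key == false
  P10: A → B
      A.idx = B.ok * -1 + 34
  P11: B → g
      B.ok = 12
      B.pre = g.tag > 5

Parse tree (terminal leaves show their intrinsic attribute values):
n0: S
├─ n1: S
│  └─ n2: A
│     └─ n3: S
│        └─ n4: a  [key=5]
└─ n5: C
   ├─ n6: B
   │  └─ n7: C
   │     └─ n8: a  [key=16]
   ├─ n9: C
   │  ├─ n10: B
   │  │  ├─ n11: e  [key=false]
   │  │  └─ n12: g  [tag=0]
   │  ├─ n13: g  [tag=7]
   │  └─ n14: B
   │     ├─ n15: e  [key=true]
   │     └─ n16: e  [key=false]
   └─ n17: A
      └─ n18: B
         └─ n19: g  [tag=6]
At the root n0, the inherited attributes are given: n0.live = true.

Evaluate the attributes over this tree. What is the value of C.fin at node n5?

1. n0.live = true  [given at root]
2. n1.live = true  [S₀.live == true]
3. n2.live = "zn"  ["zn"]
4. n2.mk = 0  [0]
5. n2.key = false  [S.live == false]
6. n3.live = false  [A.key == true]
7. n4.key = 5  [terminal]
8. n3.ok = 19  [19]
9. n2.idx = 11  [S.ok + A.mk - 8]
10. n1.ok = 29  [A.idx + 18]
11. n5.fin = 10  [S₁.ok * -2 + 68]
12. n7.fin = -4  [-4]
13. n8.key = 16  [terminal]
14. n7.key = false  [C.fin > -4]
15. n6.ok = 14  [14]
16. n6.pre = false  [C.key == true]
17. n9.fin = 9  [B.ok * -1 + 23]
18. n11.key = false  [terminal]
19. n12.tag = 0  [terminal]
20. n10.ok = 18  [g.tag + 18]
21. n10.pre = false  [e.key == true]
22. n13.tag = 7  [terminal]
23. n15.key = true  [terminal]
24. n16.key = false  [terminal]
25. n14.ok = -3  [-3]
26. n14.pre = false  [e₀.key == false]
27. n9.key = true  [B₁.pre == false]
28. n17.live = "nm"  ["nm"]
29. n17.mk = -4  [C₀.fin + B.ok - 28]
30. n17.key = false  [B.pre == true]
31. n19.tag = 6  [terminal]
32. n18.ok = 12  [12]
33. n18.pre = true  [g.tag > 5]
34. n17.idx = 22  [B.ok * -1 + 34]
35. n5.key = false  [B.pre == true]
36. n0.ok = 11  [11]

10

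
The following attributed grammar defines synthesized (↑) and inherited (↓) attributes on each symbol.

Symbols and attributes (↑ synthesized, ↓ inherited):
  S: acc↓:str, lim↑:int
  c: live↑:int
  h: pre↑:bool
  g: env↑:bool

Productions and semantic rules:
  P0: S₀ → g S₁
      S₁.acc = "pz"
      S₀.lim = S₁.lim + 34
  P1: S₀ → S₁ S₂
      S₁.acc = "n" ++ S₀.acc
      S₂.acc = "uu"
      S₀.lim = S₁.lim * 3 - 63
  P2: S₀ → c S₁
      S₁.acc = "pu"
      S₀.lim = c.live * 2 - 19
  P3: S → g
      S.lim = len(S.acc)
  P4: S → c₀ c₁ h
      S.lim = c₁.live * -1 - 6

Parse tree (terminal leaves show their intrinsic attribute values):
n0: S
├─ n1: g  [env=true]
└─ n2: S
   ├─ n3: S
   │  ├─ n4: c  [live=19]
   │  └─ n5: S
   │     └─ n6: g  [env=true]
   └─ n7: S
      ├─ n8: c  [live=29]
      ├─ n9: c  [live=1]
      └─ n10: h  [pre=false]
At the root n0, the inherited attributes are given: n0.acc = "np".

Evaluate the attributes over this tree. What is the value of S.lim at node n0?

28

1. n0.acc = "np"  [given at root]
2. n1.env = true  [terminal]
3. n2.acc = "pz"  ["pz"]
4. n3.acc = "npz"  ["n" ++ S₀.acc]
5. n4.live = 19  [terminal]
6. n5.acc = "pu"  ["pu"]
7. n6.env = true  [terminal]
8. n5.lim = 2  [len(S.acc)]
9. n3.lim = 19  [c.live * 2 - 19]
10. n7.acc = "uu"  ["uu"]
11. n8.live = 29  [terminal]
12. n9.live = 1  [terminal]
13. n10.pre = false  [terminal]
14. n7.lim = -7  [c₁.live * -1 - 6]
15. n2.lim = -6  [S₁.lim * 3 - 63]
16. n0.lim = 28  [S₁.lim + 34]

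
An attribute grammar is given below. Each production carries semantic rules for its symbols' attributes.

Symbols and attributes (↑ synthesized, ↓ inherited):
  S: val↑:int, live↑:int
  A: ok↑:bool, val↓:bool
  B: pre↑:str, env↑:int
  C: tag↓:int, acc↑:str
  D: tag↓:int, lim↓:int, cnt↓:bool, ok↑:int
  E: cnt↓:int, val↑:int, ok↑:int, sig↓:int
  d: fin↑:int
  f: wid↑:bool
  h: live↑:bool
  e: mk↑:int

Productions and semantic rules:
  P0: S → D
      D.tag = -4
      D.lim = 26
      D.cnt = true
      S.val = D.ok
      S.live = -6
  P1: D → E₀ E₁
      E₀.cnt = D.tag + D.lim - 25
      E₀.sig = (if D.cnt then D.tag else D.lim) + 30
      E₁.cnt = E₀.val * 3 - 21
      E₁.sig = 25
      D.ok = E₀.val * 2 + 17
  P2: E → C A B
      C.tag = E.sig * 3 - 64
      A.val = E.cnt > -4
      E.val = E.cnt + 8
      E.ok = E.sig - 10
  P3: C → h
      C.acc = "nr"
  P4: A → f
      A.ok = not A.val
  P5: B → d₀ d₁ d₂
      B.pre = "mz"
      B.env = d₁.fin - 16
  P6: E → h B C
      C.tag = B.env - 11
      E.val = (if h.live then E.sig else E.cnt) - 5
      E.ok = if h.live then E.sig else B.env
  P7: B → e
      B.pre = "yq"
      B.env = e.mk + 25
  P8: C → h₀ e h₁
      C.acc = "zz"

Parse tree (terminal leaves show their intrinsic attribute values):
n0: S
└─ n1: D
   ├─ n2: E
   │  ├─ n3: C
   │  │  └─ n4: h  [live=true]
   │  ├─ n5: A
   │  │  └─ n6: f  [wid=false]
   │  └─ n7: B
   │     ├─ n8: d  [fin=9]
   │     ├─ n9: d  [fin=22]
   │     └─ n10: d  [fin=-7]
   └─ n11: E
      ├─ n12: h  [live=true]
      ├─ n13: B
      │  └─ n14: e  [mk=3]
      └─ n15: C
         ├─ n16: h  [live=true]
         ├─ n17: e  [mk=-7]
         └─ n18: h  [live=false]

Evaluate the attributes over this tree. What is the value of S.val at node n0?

27

1. n1.tag = -4  [-4]
2. n1.lim = 26  [26]
3. n1.cnt = true  [true]
4. n2.cnt = -3  [D.tag + D.lim - 25]
5. n2.sig = 26  [(if D.cnt then D.tag else D.lim) + 30]
6. n3.tag = 14  [E.sig * 3 - 64]
7. n4.live = true  [terminal]
8. n3.acc = "nr"  ["nr"]
9. n5.val = true  [E.cnt > -4]
10. n6.wid = false  [terminal]
11. n5.ok = false  [not A.val]
12. n8.fin = 9  [terminal]
13. n9.fin = 22  [terminal]
14. n10.fin = -7  [terminal]
15. n7.pre = "mz"  ["mz"]
16. n7.env = 6  [d₁.fin - 16]
17. n2.val = 5  [E.cnt + 8]
18. n2.ok = 16  [E.sig - 10]
19. n11.cnt = -6  [E₀.val * 3 - 21]
20. n11.sig = 25  [25]
21. n12.live = true  [terminal]
22. n14.mk = 3  [terminal]
23. n13.pre = "yq"  ["yq"]
24. n13.env = 28  [e.mk + 25]
25. n15.tag = 17  [B.env - 11]
26. n16.live = true  [terminal]
27. n17.mk = -7  [terminal]
28. n18.live = false  [terminal]
29. n15.acc = "zz"  ["zz"]
30. n11.val = 20  [(if h.live then E.sig else E.cnt) - 5]
31. n11.ok = 25  [if h.live then E.sig else B.env]
32. n1.ok = 27  [E₀.val * 2 + 17]
33. n0.val = 27  [D.ok]
34. n0.live = -6  [-6]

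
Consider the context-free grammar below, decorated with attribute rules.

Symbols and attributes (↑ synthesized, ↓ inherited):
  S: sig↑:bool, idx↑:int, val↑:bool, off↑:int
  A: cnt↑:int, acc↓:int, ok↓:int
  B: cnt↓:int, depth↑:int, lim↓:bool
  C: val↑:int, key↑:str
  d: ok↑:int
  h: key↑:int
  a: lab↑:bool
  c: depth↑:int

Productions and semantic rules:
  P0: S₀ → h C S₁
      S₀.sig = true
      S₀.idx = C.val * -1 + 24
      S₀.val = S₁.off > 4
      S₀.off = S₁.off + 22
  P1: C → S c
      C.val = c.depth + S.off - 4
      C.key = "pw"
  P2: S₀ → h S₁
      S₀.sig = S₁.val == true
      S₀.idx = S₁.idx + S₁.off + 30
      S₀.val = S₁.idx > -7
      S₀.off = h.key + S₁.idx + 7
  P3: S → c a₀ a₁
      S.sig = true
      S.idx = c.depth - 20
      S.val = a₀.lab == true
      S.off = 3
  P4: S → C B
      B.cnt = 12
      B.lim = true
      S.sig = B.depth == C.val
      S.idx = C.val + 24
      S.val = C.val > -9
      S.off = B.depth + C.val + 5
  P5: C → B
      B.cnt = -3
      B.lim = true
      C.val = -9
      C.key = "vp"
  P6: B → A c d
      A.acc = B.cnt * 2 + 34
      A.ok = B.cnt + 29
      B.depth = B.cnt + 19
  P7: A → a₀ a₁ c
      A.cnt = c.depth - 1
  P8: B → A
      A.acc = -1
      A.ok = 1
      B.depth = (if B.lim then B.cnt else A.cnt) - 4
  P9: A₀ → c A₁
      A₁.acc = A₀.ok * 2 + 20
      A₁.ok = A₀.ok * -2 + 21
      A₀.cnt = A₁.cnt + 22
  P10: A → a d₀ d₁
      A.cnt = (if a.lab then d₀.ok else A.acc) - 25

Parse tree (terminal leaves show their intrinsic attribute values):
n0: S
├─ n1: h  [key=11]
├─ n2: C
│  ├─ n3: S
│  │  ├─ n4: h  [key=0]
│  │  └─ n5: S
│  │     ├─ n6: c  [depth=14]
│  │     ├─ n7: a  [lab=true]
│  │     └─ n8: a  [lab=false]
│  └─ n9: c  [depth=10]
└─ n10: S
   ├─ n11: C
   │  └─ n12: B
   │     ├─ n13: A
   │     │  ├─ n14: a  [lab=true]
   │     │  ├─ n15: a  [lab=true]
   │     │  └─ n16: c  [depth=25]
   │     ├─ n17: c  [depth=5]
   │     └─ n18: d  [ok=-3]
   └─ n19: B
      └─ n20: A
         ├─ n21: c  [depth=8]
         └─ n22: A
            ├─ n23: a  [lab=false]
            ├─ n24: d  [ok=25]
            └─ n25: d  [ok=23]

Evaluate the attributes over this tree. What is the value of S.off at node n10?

4

1. n1.key = 11  [terminal]
2. n4.key = 0  [terminal]
3. n6.depth = 14  [terminal]
4. n7.lab = true  [terminal]
5. n8.lab = false  [terminal]
6. n5.sig = true  [true]
7. n5.idx = -6  [c.depth - 20]
8. n5.val = true  [a₀.lab == true]
9. n5.off = 3  [3]
10. n3.sig = true  [S₁.val == true]
11. n3.idx = 27  [S₁.idx + S₁.off + 30]
12. n3.val = true  [S₁.idx > -7]
13. n3.off = 1  [h.key + S₁.idx + 7]
14. n9.depth = 10  [terminal]
15. n2.val = 7  [c.depth + S.off - 4]
16. n2.key = "pw"  ["pw"]
17. n12.cnt = -3  [-3]
18. n12.lim = true  [true]
19. n13.acc = 28  [B.cnt * 2 + 34]
20. n13.ok = 26  [B.cnt + 29]
21. n14.lab = true  [terminal]
22. n15.lab = true  [terminal]
23. n16.depth = 25  [terminal]
24. n13.cnt = 24  [c.depth - 1]
25. n17.depth = 5  [terminal]
26. n18.ok = -3  [terminal]
27. n12.depth = 16  [B.cnt + 19]
28. n11.val = -9  [-9]
29. n11.key = "vp"  ["vp"]
30. n19.cnt = 12  [12]
31. n19.lim = true  [true]
32. n20.acc = -1  [-1]
33. n20.ok = 1  [1]
34. n21.depth = 8  [terminal]
35. n22.acc = 22  [A₀.ok * 2 + 20]
36. n22.ok = 19  [A₀.ok * -2 + 21]
37. n23.lab = false  [terminal]
38. n24.ok = 25  [terminal]
39. n25.ok = 23  [terminal]
40. n22.cnt = -3  [(if a.lab then d₀.ok else A.acc) - 25]
41. n20.cnt = 19  [A₁.cnt + 22]
42. n19.depth = 8  [(if B.lim then B.cnt else A.cnt) - 4]
43. n10.sig = false  [B.depth == C.val]
44. n10.idx = 15  [C.val + 24]
45. n10.val = false  [C.val > -9]
46. n10.off = 4  [B.depth + C.val + 5]
47. n0.sig = true  [true]
48. n0.idx = 17  [C.val * -1 + 24]
49. n0.val = false  [S₁.off > 4]
50. n0.off = 26  [S₁.off + 22]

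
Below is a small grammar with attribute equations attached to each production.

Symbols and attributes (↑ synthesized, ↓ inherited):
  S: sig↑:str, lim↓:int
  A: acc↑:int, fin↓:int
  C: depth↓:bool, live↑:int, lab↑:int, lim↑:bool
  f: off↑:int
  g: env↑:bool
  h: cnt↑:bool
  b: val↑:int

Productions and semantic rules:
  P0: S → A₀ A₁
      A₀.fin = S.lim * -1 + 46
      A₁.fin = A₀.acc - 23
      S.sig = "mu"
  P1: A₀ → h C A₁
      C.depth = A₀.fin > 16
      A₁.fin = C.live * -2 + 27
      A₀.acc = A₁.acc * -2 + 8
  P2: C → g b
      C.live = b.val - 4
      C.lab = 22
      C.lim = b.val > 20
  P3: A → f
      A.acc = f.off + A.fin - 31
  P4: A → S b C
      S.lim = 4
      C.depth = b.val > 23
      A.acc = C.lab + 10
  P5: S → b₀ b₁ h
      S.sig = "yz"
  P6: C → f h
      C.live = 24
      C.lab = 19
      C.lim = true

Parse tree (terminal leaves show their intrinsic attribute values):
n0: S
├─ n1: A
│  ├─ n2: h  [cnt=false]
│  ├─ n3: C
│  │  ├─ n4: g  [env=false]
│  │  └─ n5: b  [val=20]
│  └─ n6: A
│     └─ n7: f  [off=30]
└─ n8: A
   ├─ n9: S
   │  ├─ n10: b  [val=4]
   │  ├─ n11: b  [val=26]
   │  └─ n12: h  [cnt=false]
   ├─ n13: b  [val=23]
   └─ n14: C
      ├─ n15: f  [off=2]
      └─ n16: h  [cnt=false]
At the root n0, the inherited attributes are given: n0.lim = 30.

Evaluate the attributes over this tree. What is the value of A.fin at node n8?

-3

1. n0.lim = 30  [given at root]
2. n1.fin = 16  [S.lim * -1 + 46]
3. n2.cnt = false  [terminal]
4. n3.depth = false  [A₀.fin > 16]
5. n4.env = false  [terminal]
6. n5.val = 20  [terminal]
7. n3.live = 16  [b.val - 4]
8. n3.lab = 22  [22]
9. n3.lim = false  [b.val > 20]
10. n6.fin = -5  [C.live * -2 + 27]
11. n7.off = 30  [terminal]
12. n6.acc = -6  [f.off + A.fin - 31]
13. n1.acc = 20  [A₁.acc * -2 + 8]
14. n8.fin = -3  [A₀.acc - 23]
15. n9.lim = 4  [4]
16. n10.val = 4  [terminal]
17. n11.val = 26  [terminal]
18. n12.cnt = false  [terminal]
19. n9.sig = "yz"  ["yz"]
20. n13.val = 23  [terminal]
21. n14.depth = false  [b.val > 23]
22. n15.off = 2  [terminal]
23. n16.cnt = false  [terminal]
24. n14.live = 24  [24]
25. n14.lab = 19  [19]
26. n14.lim = true  [true]
27. n8.acc = 29  [C.lab + 10]
28. n0.sig = "mu"  ["mu"]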